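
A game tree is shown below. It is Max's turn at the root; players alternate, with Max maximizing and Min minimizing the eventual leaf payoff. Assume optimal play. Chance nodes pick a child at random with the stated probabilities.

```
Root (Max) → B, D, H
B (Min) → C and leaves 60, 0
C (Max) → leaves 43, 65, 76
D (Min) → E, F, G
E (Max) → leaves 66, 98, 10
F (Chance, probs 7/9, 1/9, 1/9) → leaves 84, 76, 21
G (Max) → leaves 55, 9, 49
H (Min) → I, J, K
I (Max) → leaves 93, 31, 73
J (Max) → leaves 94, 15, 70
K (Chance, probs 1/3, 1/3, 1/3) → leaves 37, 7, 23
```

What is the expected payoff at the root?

55

C (Max): max(43, 65, 76) = 76
B (Min): min(76, 60, 0) = 0
E (Max): max(66, 98, 10) = 98
F (Chance): 7/9·84 + 1/9·76 + 1/9·21 = 76.11
G (Max): max(55, 9, 49) = 55
D (Min): min(98, 76.11, 55) = 55
I (Max): max(93, 31, 73) = 93
J (Max): max(94, 15, 70) = 94
K (Chance): 1/3·37 + 1/3·7 + 1/3·23 = 22.33
H (Min): min(93, 94, 22.33) = 22.33
Root (Max): max(0, 55, 22.33) = 55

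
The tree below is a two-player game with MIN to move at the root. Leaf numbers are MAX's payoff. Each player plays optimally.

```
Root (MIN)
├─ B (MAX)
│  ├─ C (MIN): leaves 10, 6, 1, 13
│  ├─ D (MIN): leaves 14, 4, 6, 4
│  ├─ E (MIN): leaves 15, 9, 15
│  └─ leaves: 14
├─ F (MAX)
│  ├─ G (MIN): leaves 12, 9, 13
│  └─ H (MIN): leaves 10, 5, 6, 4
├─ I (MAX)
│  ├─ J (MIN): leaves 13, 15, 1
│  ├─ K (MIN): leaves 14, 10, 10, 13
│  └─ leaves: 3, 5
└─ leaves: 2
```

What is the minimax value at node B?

C: min(10, 6, 1, 13) = 1
D: min(14, 4, 6, 4) = 4
E: min(15, 9, 15) = 9
B: max(1, 4, 9, 14) = 14

14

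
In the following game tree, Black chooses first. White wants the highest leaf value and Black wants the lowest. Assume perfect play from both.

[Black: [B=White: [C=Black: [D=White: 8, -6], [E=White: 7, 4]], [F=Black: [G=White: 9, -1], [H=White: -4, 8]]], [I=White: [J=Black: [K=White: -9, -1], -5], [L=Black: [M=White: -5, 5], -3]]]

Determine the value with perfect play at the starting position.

D (White): max(8, -6) = 8
E (White): max(7, 4) = 7
C (Black): min(8, 7) = 7
G (White): max(9, -1) = 9
H (White): max(-4, 8) = 8
F (Black): min(9, 8) = 8
B (White): max(7, 8) = 8
K (White): max(-9, -1) = -1
J (Black): min(-1, -5) = -5
M (White): max(-5, 5) = 5
L (Black): min(5, -3) = -3
I (White): max(-5, -3) = -3
Root (Black): min(8, -3) = -3

-3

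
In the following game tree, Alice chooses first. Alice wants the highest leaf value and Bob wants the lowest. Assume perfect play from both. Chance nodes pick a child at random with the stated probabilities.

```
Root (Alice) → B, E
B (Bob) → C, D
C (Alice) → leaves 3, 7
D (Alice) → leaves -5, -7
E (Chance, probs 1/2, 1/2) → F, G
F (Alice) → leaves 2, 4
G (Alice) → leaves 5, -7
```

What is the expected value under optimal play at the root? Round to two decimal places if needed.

C (Alice): max(3, 7) = 7
D (Alice): max(-5, -7) = -5
B (Bob): min(7, -5) = -5
F (Alice): max(2, 4) = 4
G (Alice): max(5, -7) = 5
E (Chance): 1/2·4 + 1/2·5 = 4.5
Root (Alice): max(-5, 4.5) = 4.5

4.5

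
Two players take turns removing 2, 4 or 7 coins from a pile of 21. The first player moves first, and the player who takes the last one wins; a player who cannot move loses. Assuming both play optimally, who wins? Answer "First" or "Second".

Second

Compute winning (W) and losing (L) positions by backward induction:
i:   0  1  2  3  4  5  6  7  8  9 10 11 12 13 14 15 16 17 18 19 20 21
     L  L  W  W  W  W  L  W  W  L  W  W  L  W  W  L  W  W  L  W  W  L
Position 21 is L, so the second player wins.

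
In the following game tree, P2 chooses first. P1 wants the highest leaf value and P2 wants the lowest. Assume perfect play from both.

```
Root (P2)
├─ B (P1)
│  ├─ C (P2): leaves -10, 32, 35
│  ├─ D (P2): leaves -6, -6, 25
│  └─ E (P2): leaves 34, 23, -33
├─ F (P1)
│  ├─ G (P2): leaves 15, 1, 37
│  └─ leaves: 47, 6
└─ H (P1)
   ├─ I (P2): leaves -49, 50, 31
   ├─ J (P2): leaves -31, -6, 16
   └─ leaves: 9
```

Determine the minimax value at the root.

-6

C (P2): min(-10, 32, 35) = -10
D (P2): min(-6, -6, 25) = -6
E (P2): min(34, 23, -33) = -33
B (P1): max(-10, -6, -33) = -6
G (P2): min(15, 1, 37) = 1
F (P1): max(1, 47, 6) = 47
I (P2): min(-49, 50, 31) = -49
J (P2): min(-31, -6, 16) = -31
H (P1): max(-49, -31, 9) = 9
Root (P2): min(-6, 47, 9) = -6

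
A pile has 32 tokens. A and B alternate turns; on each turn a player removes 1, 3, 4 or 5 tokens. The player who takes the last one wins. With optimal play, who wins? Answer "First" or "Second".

Second

Positions where the player to move wins (W) vs loses (L):
i:   0  1  2  3  4  5  6  7  8  9 10 11 12 13 14 15 16 17 18 19 20 21 22 23 24 25 26 27 28 29 30 31 32
     L  W  L  W  W  W  W  W  L  W  L  W  W  W  W  W  L  W  L  W  W  W  W  W  L  W  L  W  W  W  W  W  L
Position 32 is L, so the second player wins.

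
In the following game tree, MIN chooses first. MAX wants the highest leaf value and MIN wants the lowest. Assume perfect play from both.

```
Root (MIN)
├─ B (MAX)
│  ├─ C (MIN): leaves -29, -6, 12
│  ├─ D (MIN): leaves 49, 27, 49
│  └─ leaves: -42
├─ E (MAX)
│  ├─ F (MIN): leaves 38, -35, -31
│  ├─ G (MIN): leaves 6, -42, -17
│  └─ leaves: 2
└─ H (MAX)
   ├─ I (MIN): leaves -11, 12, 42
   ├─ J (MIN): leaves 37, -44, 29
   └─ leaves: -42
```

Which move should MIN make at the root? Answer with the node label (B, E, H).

H

C (MIN): min(-29, -6, 12) = -29
D (MIN): min(49, 27, 49) = 27
B (MAX): max(-29, 27, -42) = 27
F (MIN): min(38, -35, -31) = -35
G (MIN): min(6, -42, -17) = -42
E (MAX): max(-35, -42, 2) = 2
I (MIN): min(-11, 12, 42) = -11
J (MIN): min(37, -44, 29) = -44
H (MAX): max(-11, -44, -42) = -11
Root (MIN): min(27, 2, -11) = -11
MIN picks the child with the lowest value: H (value -11).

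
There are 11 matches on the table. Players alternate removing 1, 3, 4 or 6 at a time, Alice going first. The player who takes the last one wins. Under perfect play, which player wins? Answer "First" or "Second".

Compute winning (W) and losing (L) positions by backward induction:
i:   0  1  2  3  4  5  6  7  8  9 10 11
     L  W  L  W  W  W  W  L  W  L  W  W
Position 11 is W, so the first player wins.

First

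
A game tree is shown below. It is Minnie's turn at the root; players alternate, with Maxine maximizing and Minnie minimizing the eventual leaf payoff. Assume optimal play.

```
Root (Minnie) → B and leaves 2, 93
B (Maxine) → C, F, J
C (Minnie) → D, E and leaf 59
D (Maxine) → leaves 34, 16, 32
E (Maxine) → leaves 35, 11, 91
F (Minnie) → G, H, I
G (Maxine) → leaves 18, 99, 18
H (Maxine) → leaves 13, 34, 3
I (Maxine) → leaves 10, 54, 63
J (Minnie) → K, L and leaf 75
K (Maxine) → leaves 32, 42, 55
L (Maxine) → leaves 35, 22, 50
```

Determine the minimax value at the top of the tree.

D (Maxine): max(34, 16, 32) = 34
E (Maxine): max(35, 11, 91) = 91
C (Minnie): min(34, 91, 59) = 34
G (Maxine): max(18, 99, 18) = 99
H (Maxine): max(13, 34, 3) = 34
I (Maxine): max(10, 54, 63) = 63
F (Minnie): min(99, 34, 63) = 34
K (Maxine): max(32, 42, 55) = 55
L (Maxine): max(35, 22, 50) = 50
J (Minnie): min(55, 50, 75) = 50
B (Maxine): max(34, 34, 50) = 50
Root (Minnie): min(50, 2, 93) = 2

2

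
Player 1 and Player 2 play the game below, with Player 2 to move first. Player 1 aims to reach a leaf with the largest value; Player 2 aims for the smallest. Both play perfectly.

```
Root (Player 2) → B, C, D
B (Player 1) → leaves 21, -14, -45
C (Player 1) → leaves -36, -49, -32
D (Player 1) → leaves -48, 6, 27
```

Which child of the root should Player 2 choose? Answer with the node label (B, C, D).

B (Player 1): max(21, -14, -45) = 21
C (Player 1): max(-36, -49, -32) = -32
D (Player 1): max(-48, 6, 27) = 27
Root (Player 2): min(21, -32, 27) = -32
Player 2 picks the child with the lowest value: C (value -32).

C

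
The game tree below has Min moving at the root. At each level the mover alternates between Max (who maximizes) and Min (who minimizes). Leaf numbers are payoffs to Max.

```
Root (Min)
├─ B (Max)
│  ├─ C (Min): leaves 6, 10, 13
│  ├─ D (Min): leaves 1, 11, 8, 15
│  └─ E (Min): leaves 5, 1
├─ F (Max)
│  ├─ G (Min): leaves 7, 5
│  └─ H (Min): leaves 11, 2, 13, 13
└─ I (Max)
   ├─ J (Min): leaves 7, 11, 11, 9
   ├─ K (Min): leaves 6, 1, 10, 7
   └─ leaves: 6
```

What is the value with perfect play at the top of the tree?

5

C (Min): min(6, 10, 13) = 6
D (Min): min(1, 11, 8, 15) = 1
E (Min): min(5, 1) = 1
B (Max): max(6, 1, 1) = 6
G (Min): min(7, 5) = 5
H (Min): min(11, 2, 13, 13) = 2
F (Max): max(5, 2) = 5
J (Min): min(7, 11, 11, 9) = 7
K (Min): min(6, 1, 10, 7) = 1
I (Max): max(7, 1, 6) = 7
Root (Min): min(6, 5, 7) = 5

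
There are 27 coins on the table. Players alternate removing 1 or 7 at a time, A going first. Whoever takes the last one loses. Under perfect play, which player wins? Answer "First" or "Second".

Compute winning (W) and losing (L) positions by backward induction:
i:   0  1  2  3  4  5  6  7  8  9 10 11 12 13 14 15 16 17 18 19 20 21 22 23 24 25 26 27
     W  L  W  L  W  L  W  L  W  L  W  L  W  L  W  L  W  L  W  L  W  L  W  L  W  L  W  L
Position 27 is L, so the second player wins.

Second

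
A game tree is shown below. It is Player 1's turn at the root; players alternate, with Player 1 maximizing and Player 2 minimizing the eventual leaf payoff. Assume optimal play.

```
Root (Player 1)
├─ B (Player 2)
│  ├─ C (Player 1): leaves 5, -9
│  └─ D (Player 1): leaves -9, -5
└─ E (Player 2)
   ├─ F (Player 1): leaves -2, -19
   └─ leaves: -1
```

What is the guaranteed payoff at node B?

C: max(5, -9) = 5
D: max(-9, -5) = -5
B: min(5, -5) = -5

-5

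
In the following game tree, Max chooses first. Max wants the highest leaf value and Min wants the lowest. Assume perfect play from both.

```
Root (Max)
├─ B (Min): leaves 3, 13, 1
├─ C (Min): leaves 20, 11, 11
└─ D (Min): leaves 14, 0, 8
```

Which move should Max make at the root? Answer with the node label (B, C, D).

C

B (Min): min(3, 13, 1) = 1
C (Min): min(20, 11, 11) = 11
D (Min): min(14, 0, 8) = 0
Root (Max): max(1, 11, 0) = 11
Max picks the child with the highest value: C (value 11).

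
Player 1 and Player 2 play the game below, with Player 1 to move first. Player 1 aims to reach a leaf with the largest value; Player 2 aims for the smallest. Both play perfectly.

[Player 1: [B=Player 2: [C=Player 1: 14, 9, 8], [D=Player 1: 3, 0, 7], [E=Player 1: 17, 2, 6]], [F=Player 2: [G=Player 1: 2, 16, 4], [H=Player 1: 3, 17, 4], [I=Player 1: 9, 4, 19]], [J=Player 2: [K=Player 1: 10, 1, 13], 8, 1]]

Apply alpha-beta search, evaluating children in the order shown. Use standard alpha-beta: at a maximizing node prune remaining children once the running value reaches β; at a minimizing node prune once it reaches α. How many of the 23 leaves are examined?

18

C [α=-∞,β=+∞]: v=14
D [α=-∞,β=14]: v=7
E [α=-∞,β=7]: v=17 after child 1 ≥ β → β-cutoff, skip 2
B [α=-∞,β=+∞]: v=7
G [α=7,β=+∞]: v=16
H [α=7,β=16]: v=17 after child 2 ≥ β → β-cutoff, skip 1
I [α=7,β=16]: v=19
F [α=7,β=+∞]: v=16
K [α=16,β=+∞]: v=13
J [α=16,β=+∞]: v=13 after child 1 ≤ α → α-cutoff, skip 2
Root [α=-∞,β=+∞]: v=16
Leaves evaluated: 18 of 23.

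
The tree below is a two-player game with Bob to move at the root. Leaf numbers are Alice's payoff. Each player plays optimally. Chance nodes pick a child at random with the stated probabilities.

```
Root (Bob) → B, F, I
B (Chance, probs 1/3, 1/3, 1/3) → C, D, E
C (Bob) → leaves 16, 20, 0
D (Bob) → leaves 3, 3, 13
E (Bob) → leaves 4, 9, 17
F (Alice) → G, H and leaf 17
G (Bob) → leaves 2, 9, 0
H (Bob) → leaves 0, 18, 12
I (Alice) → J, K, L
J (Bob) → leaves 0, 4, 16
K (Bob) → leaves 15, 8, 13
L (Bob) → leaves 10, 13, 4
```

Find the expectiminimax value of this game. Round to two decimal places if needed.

2.33

C (Bob): min(16, 20, 0) = 0
D (Bob): min(3, 3, 13) = 3
E (Bob): min(4, 9, 17) = 4
B (Chance): 1/3·0 + 1/3·3 + 1/3·4 = 2.33
G (Bob): min(2, 9, 0) = 0
H (Bob): min(0, 18, 12) = 0
F (Alice): max(0, 0, 17) = 17
J (Bob): min(0, 4, 16) = 0
K (Bob): min(15, 8, 13) = 8
L (Bob): min(10, 13, 4) = 4
I (Alice): max(0, 8, 4) = 8
Root (Bob): min(2.33, 17, 8) = 2.33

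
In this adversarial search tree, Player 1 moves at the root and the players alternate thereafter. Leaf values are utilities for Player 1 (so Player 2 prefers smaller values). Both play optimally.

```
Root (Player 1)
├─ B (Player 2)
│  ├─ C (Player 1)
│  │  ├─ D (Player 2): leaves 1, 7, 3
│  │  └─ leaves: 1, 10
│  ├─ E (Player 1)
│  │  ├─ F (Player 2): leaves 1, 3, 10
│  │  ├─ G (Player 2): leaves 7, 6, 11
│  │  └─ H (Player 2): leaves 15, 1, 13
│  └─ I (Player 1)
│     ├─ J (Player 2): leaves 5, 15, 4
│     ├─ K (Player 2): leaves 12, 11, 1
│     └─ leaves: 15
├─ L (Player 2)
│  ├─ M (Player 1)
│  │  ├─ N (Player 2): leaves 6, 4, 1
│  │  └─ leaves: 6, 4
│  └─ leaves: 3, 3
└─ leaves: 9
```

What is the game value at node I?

15

J: min(5, 15, 4) = 4
K: min(12, 11, 1) = 1
I: max(4, 1, 15) = 15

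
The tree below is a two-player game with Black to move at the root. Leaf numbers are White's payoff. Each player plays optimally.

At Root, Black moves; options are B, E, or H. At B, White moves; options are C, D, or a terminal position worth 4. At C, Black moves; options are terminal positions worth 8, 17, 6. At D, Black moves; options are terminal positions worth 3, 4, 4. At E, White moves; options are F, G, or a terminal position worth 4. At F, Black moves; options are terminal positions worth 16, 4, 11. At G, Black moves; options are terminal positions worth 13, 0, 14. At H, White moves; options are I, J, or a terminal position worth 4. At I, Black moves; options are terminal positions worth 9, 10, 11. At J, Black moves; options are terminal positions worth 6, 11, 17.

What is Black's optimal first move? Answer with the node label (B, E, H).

C (Black): min(8, 17, 6) = 6
D (Black): min(3, 4, 4) = 3
B (White): max(6, 3, 4) = 6
F (Black): min(16, 4, 11) = 4
G (Black): min(13, 0, 14) = 0
E (White): max(4, 0, 4) = 4
I (Black): min(9, 10, 11) = 9
J (Black): min(6, 11, 17) = 6
H (White): max(9, 6, 4) = 9
Root (Black): min(6, 4, 9) = 4
Black picks the child with the lowest value: E (value 4).

E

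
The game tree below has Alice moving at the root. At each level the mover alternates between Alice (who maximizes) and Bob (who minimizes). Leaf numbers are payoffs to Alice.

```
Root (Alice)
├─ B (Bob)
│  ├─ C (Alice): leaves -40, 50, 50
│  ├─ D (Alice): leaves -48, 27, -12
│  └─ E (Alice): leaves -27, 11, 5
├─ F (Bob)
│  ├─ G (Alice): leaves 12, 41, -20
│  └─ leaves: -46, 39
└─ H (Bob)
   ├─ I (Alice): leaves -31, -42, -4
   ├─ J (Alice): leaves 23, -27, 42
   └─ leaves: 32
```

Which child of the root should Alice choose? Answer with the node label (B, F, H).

C (Alice): max(-40, 50, 50) = 50
D (Alice): max(-48, 27, -12) = 27
E (Alice): max(-27, 11, 5) = 11
B (Bob): min(50, 27, 11) = 11
G (Alice): max(12, 41, -20) = 41
F (Bob): min(41, -46, 39) = -46
I (Alice): max(-31, -42, -4) = -4
J (Alice): max(23, -27, 42) = 42
H (Bob): min(-4, 42, 32) = -4
Root (Alice): max(11, -46, -4) = 11
Alice picks the child with the highest value: B (value 11).

B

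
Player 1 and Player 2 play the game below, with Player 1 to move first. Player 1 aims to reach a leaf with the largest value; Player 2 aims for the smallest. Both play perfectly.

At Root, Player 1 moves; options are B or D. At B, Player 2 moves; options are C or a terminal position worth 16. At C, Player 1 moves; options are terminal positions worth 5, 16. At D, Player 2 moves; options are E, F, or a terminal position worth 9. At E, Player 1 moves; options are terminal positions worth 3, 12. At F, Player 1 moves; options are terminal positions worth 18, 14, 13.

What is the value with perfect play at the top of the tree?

C (Player 1): max(5, 16) = 16
B (Player 2): min(16, 16) = 16
E (Player 1): max(3, 12) = 12
F (Player 1): max(18, 14, 13) = 18
D (Player 2): min(12, 18, 9) = 9
Root (Player 1): max(16, 9) = 16

16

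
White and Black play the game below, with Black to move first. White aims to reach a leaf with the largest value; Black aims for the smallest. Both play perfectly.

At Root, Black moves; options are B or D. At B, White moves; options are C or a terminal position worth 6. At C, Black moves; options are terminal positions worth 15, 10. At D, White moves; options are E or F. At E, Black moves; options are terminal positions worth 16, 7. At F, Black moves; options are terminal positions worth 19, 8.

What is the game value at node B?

10

C: min(15, 10) = 10
B: max(10, 6) = 10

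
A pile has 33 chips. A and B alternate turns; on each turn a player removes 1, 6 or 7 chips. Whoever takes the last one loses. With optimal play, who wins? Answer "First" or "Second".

i:   0  1  2  3  4  5  6  7  8  9 10 11 12 13 14 15 16 17 18 19 20 21 22 23 24 25 26 27 28 29 30 31 32 33
     W  L  W  L  W  L  W  W  W  W  W  W  W  L  W  L  W  L  W  W  W  W  W  W  W  L  W  L  W  L  W  W  W  W
Position 33 is W, so the first player wins.

First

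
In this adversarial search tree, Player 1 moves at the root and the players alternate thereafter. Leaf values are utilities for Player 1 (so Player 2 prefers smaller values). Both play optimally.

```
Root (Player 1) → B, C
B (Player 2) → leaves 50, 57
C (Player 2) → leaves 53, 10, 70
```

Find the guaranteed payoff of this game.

B (Player 2): min(50, 57) = 50
C (Player 2): min(53, 10, 70) = 10
Root (Player 1): max(50, 10) = 50

50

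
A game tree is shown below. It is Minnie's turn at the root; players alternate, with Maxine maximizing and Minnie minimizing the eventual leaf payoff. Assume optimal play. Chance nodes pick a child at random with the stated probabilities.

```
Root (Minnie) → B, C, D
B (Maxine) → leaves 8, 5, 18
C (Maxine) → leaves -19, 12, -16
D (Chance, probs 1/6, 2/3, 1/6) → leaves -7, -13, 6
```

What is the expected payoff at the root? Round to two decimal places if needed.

B (Maxine): max(8, 5, 18) = 18
C (Maxine): max(-19, 12, -16) = 12
D (Chance): 1/6·-7 + 2/3·-13 + 1/6·6 = -8.83
Root (Minnie): min(18, 12, -8.83) = -8.83

-8.83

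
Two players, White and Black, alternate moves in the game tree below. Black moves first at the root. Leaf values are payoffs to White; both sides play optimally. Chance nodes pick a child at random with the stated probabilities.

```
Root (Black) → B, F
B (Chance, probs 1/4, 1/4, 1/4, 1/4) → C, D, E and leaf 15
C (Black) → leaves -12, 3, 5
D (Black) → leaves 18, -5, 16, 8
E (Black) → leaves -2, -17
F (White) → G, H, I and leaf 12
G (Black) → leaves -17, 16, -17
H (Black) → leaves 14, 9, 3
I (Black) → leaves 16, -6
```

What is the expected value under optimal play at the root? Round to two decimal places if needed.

C (Black): min(-12, 3, 5) = -12
D (Black): min(18, -5, 16, 8) = -5
E (Black): min(-2, -17) = -17
B (Chance): 1/4·-12 + 1/4·-5 + 1/4·-17 + 1/4·15 = -4.75
G (Black): min(-17, 16, -17) = -17
H (Black): min(14, 9, 3) = 3
I (Black): min(16, -6) = -6
F (White): max(-17, 3, -6, 12) = 12
Root (Black): min(-4.75, 12) = -4.75

-4.75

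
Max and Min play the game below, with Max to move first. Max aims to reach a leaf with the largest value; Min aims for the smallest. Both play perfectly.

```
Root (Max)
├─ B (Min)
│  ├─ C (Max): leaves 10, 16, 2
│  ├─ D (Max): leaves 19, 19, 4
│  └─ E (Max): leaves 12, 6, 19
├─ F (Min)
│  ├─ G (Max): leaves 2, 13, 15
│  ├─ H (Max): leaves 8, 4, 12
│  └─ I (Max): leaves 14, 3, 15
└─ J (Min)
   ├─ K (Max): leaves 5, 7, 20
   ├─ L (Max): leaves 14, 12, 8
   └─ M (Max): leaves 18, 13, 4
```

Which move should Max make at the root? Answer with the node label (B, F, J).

B

C (Max): max(10, 16, 2) = 16
D (Max): max(19, 19, 4) = 19
E (Max): max(12, 6, 19) = 19
B (Min): min(16, 19, 19) = 16
G (Max): max(2, 13, 15) = 15
H (Max): max(8, 4, 12) = 12
I (Max): max(14, 3, 15) = 15
F (Min): min(15, 12, 15) = 12
K (Max): max(5, 7, 20) = 20
L (Max): max(14, 12, 8) = 14
M (Max): max(18, 13, 4) = 18
J (Min): min(20, 14, 18) = 14
Root (Max): max(16, 12, 14) = 16
Max picks the child with the highest value: B (value 16).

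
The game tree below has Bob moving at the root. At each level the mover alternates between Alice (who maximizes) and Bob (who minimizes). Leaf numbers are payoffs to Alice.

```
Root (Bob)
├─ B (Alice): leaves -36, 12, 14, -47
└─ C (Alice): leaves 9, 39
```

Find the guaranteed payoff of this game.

B (Alice): max(-36, 12, 14, -47) = 14
C (Alice): max(9, 39) = 39
Root (Bob): min(14, 39) = 14

14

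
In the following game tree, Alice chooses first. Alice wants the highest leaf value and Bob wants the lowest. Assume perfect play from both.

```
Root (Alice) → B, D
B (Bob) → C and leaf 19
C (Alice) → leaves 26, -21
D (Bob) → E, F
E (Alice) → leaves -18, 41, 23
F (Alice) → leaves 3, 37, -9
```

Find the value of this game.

37

C (Alice): max(26, -21) = 26
B (Bob): min(26, 19) = 19
E (Alice): max(-18, 41, 23) = 41
F (Alice): max(3, 37, -9) = 37
D (Bob): min(41, 37) = 37
Root (Alice): max(19, 37) = 37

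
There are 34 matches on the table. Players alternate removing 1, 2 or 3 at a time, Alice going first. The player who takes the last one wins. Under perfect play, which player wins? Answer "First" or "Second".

Mark each pile size as W (mover wins) or L (mover loses):
i:   0  1  2  3  4  5  6  7  8  9 10 11 12 13 14 15 16 17 18 19 20 21 22 23 24 25 26 27 28 29 30 31 32 33 34
     L  W  W  W  L  W  W  W  L  W  W  W  L  W  W  W  L  W  W  W  L  W  W  W  L  W  W  W  L  W  W  W  L  W  W
Position 34 is W, so the first player wins.

First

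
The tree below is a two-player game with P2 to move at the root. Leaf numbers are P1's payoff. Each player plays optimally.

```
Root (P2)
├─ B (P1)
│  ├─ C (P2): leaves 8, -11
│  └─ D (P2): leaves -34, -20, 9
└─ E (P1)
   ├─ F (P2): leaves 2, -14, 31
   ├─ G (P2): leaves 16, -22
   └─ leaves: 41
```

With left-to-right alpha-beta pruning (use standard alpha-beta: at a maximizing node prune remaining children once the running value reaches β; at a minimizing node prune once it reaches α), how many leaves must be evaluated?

C [α=-∞,β=+∞]: v=-11
D [α=-11,β=+∞]: v=-34 after child 1 ≤ α → α-cutoff, skip 2
B [α=-∞,β=+∞]: v=-11
F [α=-∞,β=-11]: v=-14
G [α=-14,β=-11]: v=-22
E [α=-∞,β=-11]: v=41
Root [α=-∞,β=+∞]: v=-11
Leaves evaluated: 9 of 11.

9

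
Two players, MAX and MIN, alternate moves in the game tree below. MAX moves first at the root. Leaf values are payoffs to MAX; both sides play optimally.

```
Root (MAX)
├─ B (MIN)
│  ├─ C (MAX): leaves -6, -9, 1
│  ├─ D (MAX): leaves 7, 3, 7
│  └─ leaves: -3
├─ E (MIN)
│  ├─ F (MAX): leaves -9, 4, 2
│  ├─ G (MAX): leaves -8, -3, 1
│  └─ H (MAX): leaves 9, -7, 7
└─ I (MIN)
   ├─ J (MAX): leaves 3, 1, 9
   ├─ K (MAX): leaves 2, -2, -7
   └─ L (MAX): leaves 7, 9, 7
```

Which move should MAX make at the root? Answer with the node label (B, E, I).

C (MAX): max(-6, -9, 1) = 1
D (MAX): max(7, 3, 7) = 7
B (MIN): min(1, 7, -3) = -3
F (MAX): max(-9, 4, 2) = 4
G (MAX): max(-8, -3, 1) = 1
H (MAX): max(9, -7, 7) = 9
E (MIN): min(4, 1, 9) = 1
J (MAX): max(3, 1, 9) = 9
K (MAX): max(2, -2, -7) = 2
L (MAX): max(7, 9, 7) = 9
I (MIN): min(9, 2, 9) = 2
Root (MAX): max(-3, 1, 2) = 2
MAX picks the child with the highest value: I (value 2).

I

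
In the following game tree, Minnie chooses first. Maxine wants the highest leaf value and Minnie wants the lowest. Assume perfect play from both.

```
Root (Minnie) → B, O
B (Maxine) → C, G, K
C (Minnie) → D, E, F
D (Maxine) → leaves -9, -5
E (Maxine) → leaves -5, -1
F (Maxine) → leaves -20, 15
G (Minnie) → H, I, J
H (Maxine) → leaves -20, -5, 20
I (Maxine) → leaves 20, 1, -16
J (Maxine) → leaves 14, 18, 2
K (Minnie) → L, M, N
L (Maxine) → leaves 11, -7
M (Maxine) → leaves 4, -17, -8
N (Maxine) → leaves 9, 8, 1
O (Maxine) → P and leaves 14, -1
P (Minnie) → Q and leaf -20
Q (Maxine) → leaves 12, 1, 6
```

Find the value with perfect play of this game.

D (Maxine): max(-9, -5) = -5
E (Maxine): max(-5, -1) = -1
F (Maxine): max(-20, 15) = 15
C (Minnie): min(-5, -1, 15) = -5
H (Maxine): max(-20, -5, 20) = 20
I (Maxine): max(20, 1, -16) = 20
J (Maxine): max(14, 18, 2) = 18
G (Minnie): min(20, 20, 18) = 18
L (Maxine): max(11, -7) = 11
M (Maxine): max(4, -17, -8) = 4
N (Maxine): max(9, 8, 1) = 9
K (Minnie): min(11, 4, 9) = 4
B (Maxine): max(-5, 18, 4) = 18
Q (Maxine): max(12, 1, 6) = 12
P (Minnie): min(12, -20) = -20
O (Maxine): max(-20, 14, -1) = 14
Root (Minnie): min(18, 14) = 14

14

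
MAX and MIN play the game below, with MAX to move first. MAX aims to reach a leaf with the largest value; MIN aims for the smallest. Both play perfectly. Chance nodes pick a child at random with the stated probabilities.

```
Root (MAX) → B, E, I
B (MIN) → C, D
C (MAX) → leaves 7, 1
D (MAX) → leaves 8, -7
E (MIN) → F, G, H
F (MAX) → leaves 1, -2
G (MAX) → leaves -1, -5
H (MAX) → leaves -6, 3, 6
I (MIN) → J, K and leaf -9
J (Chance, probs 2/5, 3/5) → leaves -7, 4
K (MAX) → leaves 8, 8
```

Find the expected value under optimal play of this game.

7

C (MAX): max(7, 1) = 7
D (MAX): max(8, -7) = 8
B (MIN): min(7, 8) = 7
F (MAX): max(1, -2) = 1
G (MAX): max(-1, -5) = -1
H (MAX): max(-6, 3, 6) = 6
E (MIN): min(1, -1, 6) = -1
J (Chance): 2/5·-7 + 3/5·4 = -0.4
K (MAX): max(8, 8) = 8
I (MIN): min(-0.4, 8, -9) = -9
Root (MAX): max(7, -1, -9) = 7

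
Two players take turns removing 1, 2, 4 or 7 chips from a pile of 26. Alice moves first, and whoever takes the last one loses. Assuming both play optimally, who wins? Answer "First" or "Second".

First

Positions where the player to move wins (W) vs loses (L):
i:   0  1  2  3  4  5  6  7  8  9 10 11 12 13 14 15 16 17 18 19 20 21 22 23 24 25 26
     W  L  W  W  L  W  W  L  W  W  L  W  W  L  W  W  L  W  W  L  W  W  L  W  W  L  W
Position 26 is W, so the first player wins.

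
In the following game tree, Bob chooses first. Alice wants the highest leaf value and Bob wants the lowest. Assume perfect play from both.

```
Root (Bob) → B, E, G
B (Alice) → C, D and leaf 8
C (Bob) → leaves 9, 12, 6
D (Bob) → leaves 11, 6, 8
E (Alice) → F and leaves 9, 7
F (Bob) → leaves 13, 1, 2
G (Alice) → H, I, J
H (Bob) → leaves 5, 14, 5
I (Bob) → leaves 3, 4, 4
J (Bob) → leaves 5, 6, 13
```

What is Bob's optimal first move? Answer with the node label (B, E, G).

C (Bob): min(9, 12, 6) = 6
D (Bob): min(11, 6, 8) = 6
B (Alice): max(6, 6, 8) = 8
F (Bob): min(13, 1, 2) = 1
E (Alice): max(1, 9, 7) = 9
H (Bob): min(5, 14, 5) = 5
I (Bob): min(3, 4, 4) = 3
J (Bob): min(5, 6, 13) = 5
G (Alice): max(5, 3, 5) = 5
Root (Bob): min(8, 9, 5) = 5
Bob picks the child with the lowest value: G (value 5).

G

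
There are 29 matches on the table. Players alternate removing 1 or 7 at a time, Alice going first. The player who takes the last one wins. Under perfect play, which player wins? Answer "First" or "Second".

First

i:   0  1  2  3  4  5  6  7  8  9 10 11 12 13 14 15 16 17 18 19 20 21 22 23 24 25 26 27 28 29
     L  W  L  W  L  W  L  W  L  W  L  W  L  W  L  W  L  W  L  W  L  W  L  W  L  W  L  W  L  W
Position 29 is W, so the first player wins.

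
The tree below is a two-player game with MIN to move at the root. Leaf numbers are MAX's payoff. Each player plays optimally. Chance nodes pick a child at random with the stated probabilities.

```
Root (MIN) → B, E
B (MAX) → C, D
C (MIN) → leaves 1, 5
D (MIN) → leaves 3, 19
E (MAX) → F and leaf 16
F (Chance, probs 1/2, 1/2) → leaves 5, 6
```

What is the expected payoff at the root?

3

C (MIN): min(1, 5) = 1
D (MIN): min(3, 19) = 3
B (MAX): max(1, 3) = 3
F (Chance): 1/2·5 + 1/2·6 = 5.5
E (MAX): max(5.5, 16) = 16
Root (MIN): min(3, 16) = 3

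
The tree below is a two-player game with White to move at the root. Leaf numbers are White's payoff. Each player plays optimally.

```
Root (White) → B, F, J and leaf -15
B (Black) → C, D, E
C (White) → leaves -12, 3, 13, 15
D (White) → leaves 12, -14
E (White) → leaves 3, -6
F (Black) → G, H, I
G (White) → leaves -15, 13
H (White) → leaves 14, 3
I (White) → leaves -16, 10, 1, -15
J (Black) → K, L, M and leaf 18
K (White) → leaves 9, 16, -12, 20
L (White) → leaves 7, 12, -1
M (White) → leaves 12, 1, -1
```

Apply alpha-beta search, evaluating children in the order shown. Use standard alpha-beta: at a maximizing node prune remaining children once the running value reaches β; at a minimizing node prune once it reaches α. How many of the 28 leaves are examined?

C [α=-∞,β=+∞]: v=15
D [α=-∞,β=15]: v=12
E [α=-∞,β=12]: v=3
B [α=-∞,β=+∞]: v=3
G [α=3,β=+∞]: v=13
H [α=3,β=13]: v=14 after child 1 ≥ β → β-cutoff, skip 1
I [α=3,β=13]: v=10
F [α=3,β=+∞]: v=10
K [α=10,β=+∞]: v=20
L [α=10,β=20]: v=12
M [α=10,β=12]: v=12 after child 1 ≥ β → β-cutoff, skip 2
J [α=10,β=+∞]: v=12
Root [α=-∞,β=+∞]: v=12
Leaves evaluated: 25 of 28.

25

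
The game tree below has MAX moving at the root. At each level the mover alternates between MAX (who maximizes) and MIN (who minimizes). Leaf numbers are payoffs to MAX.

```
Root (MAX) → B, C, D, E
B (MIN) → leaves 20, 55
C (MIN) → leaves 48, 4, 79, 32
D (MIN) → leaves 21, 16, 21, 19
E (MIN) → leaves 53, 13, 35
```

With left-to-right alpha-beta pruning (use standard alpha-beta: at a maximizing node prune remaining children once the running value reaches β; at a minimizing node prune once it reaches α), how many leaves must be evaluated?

8

B [α=-∞,β=+∞]: v=20
C [α=20,β=+∞]: v=4 after child 2 ≤ α → α-cutoff, skip 2
D [α=20,β=+∞]: v=16 after child 2 ≤ α → α-cutoff, skip 2
E [α=20,β=+∞]: v=13 after child 2 ≤ α → α-cutoff, skip 1
Root [α=-∞,β=+∞]: v=20
Leaves evaluated: 8 of 13.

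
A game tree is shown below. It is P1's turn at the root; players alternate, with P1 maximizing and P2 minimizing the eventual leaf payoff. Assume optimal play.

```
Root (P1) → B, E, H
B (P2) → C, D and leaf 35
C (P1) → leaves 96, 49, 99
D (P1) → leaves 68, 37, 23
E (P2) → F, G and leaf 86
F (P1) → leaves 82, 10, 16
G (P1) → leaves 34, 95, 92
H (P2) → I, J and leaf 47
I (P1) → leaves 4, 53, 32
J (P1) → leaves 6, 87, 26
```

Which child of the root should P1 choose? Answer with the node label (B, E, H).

E

C (P1): max(96, 49, 99) = 99
D (P1): max(68, 37, 23) = 68
B (P2): min(99, 68, 35) = 35
F (P1): max(82, 10, 16) = 82
G (P1): max(34, 95, 92) = 95
E (P2): min(82, 95, 86) = 82
I (P1): max(4, 53, 32) = 53
J (P1): max(6, 87, 26) = 87
H (P2): min(53, 87, 47) = 47
Root (P1): max(35, 82, 47) = 82
P1 picks the child with the highest value: E (value 82).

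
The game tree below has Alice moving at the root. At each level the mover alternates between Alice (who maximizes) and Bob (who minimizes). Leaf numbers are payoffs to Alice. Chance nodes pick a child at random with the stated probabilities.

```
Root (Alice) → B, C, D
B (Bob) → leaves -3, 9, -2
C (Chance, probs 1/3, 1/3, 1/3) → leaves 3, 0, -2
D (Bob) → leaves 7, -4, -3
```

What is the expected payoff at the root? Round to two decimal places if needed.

0.33

B (Bob): min(-3, 9, -2) = -3
C (Chance): 1/3·3 + 1/3·0 + 1/3·-2 = 0.33
D (Bob): min(7, -4, -3) = -4
Root (Alice): max(-3, 0.33, -4) = 0.33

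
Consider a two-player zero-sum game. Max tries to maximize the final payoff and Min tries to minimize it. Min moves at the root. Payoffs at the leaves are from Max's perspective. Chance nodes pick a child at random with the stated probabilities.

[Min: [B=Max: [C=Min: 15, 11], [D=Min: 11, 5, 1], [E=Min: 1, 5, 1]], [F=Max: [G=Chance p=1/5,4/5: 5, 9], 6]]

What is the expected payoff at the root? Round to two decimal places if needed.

8.2

C (Min): min(15, 11) = 11
D (Min): min(11, 5, 1) = 1
E (Min): min(1, 5, 1) = 1
B (Max): max(11, 1, 1) = 11
G (Chance): 1/5·5 + 4/5·9 = 8.2
F (Max): max(8.2, 6) = 8.2
Root (Min): min(11, 8.2) = 8.2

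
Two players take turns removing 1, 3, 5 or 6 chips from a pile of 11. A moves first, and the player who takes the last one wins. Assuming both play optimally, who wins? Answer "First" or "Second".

i:   0  1  2  3  4  5  6  7  8  9 10 11
     L  W  L  W  L  W  W  W  W  W  W  L
Position 11 is L, so the second player wins.

Second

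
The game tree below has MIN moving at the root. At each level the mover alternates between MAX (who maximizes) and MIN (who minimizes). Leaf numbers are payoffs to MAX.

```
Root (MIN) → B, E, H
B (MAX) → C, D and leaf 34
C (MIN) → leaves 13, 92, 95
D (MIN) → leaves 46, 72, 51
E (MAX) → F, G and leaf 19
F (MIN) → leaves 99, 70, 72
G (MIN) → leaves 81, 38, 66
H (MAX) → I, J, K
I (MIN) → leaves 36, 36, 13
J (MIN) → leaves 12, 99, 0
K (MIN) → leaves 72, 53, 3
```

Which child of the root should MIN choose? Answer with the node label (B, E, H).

H

C (MIN): min(13, 92, 95) = 13
D (MIN): min(46, 72, 51) = 46
B (MAX): max(13, 46, 34) = 46
F (MIN): min(99, 70, 72) = 70
G (MIN): min(81, 38, 66) = 38
E (MAX): max(70, 38, 19) = 70
I (MIN): min(36, 36, 13) = 13
J (MIN): min(12, 99, 0) = 0
K (MIN): min(72, 53, 3) = 3
H (MAX): max(13, 0, 3) = 13
Root (MIN): min(46, 70, 13) = 13
MIN picks the child with the lowest value: H (value 13).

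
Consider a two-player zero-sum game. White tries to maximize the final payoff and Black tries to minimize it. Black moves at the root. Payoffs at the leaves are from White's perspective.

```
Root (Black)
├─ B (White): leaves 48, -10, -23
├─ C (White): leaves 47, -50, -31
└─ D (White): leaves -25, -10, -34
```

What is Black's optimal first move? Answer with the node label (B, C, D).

D

B (White): max(48, -10, -23) = 48
C (White): max(47, -50, -31) = 47
D (White): max(-25, -10, -34) = -10
Root (Black): min(48, 47, -10) = -10
Black picks the child with the lowest value: D (value -10).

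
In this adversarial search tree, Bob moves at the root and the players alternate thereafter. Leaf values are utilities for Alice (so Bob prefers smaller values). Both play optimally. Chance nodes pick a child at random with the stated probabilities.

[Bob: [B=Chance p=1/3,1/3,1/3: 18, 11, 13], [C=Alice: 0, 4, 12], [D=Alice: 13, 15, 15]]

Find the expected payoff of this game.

12

B (Chance): 1/3·18 + 1/3·11 + 1/3·13 = 14
C (Alice): max(0, 4, 12) = 12
D (Alice): max(13, 15, 15) = 15
Root (Bob): min(14, 12, 15) = 12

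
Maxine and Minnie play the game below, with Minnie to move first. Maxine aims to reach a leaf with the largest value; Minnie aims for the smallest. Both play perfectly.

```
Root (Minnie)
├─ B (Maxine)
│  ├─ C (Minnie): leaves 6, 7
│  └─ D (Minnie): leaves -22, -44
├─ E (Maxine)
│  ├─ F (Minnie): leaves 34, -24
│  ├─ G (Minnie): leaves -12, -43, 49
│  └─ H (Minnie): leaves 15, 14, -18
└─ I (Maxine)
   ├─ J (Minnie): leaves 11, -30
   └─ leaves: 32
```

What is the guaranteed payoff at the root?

C (Minnie): min(6, 7) = 6
D (Minnie): min(-22, -44) = -44
B (Maxine): max(6, -44) = 6
F (Minnie): min(34, -24) = -24
G (Minnie): min(-12, -43, 49) = -43
H (Minnie): min(15, 14, -18) = -18
E (Maxine): max(-24, -43, -18) = -18
J (Minnie): min(11, -30) = -30
I (Maxine): max(-30, 32) = 32
Root (Minnie): min(6, -18, 32) = -18

-18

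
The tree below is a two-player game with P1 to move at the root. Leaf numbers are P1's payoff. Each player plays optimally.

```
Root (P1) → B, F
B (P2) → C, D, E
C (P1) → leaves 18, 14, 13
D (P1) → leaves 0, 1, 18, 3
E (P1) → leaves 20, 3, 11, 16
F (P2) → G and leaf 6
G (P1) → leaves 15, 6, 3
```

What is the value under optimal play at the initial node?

C (P1): max(18, 14, 13) = 18
D (P1): max(0, 1, 18, 3) = 18
E (P1): max(20, 3, 11, 16) = 20
B (P2): min(18, 18, 20) = 18
G (P1): max(15, 6, 3) = 15
F (P2): min(15, 6) = 6
Root (P1): max(18, 6) = 18

18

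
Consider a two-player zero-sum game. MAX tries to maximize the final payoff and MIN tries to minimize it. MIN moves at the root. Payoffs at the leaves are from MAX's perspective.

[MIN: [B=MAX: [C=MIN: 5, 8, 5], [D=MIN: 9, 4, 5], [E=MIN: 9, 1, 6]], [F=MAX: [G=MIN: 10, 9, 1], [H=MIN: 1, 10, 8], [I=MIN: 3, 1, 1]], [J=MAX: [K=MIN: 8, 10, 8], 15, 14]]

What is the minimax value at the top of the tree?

1

C (MIN): min(5, 8, 5) = 5
D (MIN): min(9, 4, 5) = 4
E (MIN): min(9, 1, 6) = 1
B (MAX): max(5, 4, 1) = 5
G (MIN): min(10, 9, 1) = 1
H (MIN): min(1, 10, 8) = 1
I (MIN): min(3, 1, 1) = 1
F (MAX): max(1, 1, 1) = 1
K (MIN): min(8, 10, 8) = 8
J (MAX): max(8, 15, 14) = 15
Root (MIN): min(5, 1, 15) = 1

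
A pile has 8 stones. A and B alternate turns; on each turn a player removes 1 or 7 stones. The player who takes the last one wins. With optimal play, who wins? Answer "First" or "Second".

Second

Compute winning (W) and losing (L) positions by backward induction:
i:   0  1  2  3  4  5  6  7  8
     L  W  L  W  L  W  L  W  L
Position 8 is L, so the second player wins.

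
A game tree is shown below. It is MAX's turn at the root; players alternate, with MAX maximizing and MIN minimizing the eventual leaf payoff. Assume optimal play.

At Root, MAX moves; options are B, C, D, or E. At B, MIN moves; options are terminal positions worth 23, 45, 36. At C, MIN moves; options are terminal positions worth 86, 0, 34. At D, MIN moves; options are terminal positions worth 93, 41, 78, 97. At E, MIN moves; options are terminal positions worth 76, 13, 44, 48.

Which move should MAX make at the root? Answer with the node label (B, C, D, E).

B (MIN): min(23, 45, 36) = 23
C (MIN): min(86, 0, 34) = 0
D (MIN): min(93, 41, 78, 97) = 41
E (MIN): min(76, 13, 44, 48) = 13
Root (MAX): max(23, 0, 41, 13) = 41
MAX picks the child with the highest value: D (value 41).

D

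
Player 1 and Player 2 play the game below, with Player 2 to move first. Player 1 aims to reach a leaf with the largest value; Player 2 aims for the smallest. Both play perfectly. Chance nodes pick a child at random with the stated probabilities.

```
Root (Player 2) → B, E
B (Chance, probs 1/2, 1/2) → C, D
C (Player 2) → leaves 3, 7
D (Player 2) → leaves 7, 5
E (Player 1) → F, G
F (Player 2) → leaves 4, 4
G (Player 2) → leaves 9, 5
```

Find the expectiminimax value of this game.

C (Player 2): min(3, 7) = 3
D (Player 2): min(7, 5) = 5
B (Chance): 1/2·3 + 1/2·5 = 4
F (Player 2): min(4, 4) = 4
G (Player 2): min(9, 5) = 5
E (Player 1): max(4, 5) = 5
Root (Player 2): min(4, 5) = 4

4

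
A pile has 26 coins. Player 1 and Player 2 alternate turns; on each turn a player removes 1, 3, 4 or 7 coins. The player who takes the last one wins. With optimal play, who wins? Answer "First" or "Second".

Second

Mark each pile size as W (mover wins) or L (mover loses):
i:   0  1  2  3  4  5  6  7  8  9 10 11 12 13 14 15 16 17 18 19 20 21 22 23 24 25 26
     L  W  L  W  W  W  W  W  L  W  L  W  W  W  W  W  L  W  L  W  W  W  W  W  L  W  L
Position 26 is L, so the second player wins.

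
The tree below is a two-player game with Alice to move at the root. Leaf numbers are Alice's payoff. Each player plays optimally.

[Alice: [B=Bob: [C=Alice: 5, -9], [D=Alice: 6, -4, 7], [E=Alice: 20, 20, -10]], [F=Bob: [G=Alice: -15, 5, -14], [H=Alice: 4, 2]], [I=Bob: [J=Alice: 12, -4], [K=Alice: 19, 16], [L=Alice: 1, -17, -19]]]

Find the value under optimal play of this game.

C (Alice): max(5, -9) = 5
D (Alice): max(6, -4, 7) = 7
E (Alice): max(20, 20, -10) = 20
B (Bob): min(5, 7, 20) = 5
G (Alice): max(-15, 5, -14) = 5
H (Alice): max(4, 2) = 4
F (Bob): min(5, 4) = 4
J (Alice): max(12, -4) = 12
K (Alice): max(19, 16) = 19
L (Alice): max(1, -17, -19) = 1
I (Bob): min(12, 19, 1) = 1
Root (Alice): max(5, 4, 1) = 5

5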